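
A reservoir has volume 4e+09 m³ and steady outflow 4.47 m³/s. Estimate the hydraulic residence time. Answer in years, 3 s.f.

Q = 4.47 m³/s × 3.156e+07 s/yr = 1.411e+08 m³/yr.
Hydraulic residence time τ = V/Q = 4e+09/1.411e+08 = 28.36 yr.

28.4 yr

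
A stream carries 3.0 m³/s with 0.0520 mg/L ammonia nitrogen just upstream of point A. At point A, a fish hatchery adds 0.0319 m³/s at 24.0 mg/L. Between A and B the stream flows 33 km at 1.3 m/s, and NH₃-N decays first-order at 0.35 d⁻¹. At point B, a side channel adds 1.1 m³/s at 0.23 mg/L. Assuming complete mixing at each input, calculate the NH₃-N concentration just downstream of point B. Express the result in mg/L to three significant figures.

After input A: C = (3·0.052 + 0.0319·24) / 3.032 = 0.304 mg/L.
Over the 33 km reach to input B (t = 2.538e+04 s = 0.2938 d), decay gives C = 0.304·exp(−0.35·0.2938) = 0.2743 mg/L.
After input B: C = (3.032·0.2743 + 1.1·0.23) / 4.132 = 0.2625 mg/L.

0.262 mg/L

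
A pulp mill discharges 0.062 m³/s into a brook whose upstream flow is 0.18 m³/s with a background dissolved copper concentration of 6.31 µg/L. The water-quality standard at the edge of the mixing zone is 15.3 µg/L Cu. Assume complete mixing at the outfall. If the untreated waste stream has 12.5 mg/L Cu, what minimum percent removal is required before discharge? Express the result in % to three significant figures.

6.31 µg/L = 0.00631 mg/L.
15.3 µg/L = 0.0153 mg/L.
Mass balance: 0.0153·0.242 = 0.062·Cₑ + 0.18·0.00631.
Cₑ = (0.003703 − 0.001136) / 0.062 = 0.0414 mg/L.
Required removal = 1 − 0.0414/12.5 = 99.67 %.

99.7 %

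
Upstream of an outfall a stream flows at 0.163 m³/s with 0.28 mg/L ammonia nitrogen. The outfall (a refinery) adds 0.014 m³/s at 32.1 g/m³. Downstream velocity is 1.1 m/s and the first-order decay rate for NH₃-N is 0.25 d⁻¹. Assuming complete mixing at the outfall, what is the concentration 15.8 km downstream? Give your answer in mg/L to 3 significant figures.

After complete mixing, C₀ = (0.014·32.1 + 0.163·0.28) / 0.177 = 2.797 mg/L.
Travel time t = 1.58e+04 m / 1.1 m/s = 1.436e+04 s = 0.1662 d.
C = 2.797·exp(−0.25·0.1662) = 2.797·0.9593 = 2.683 mg/L.

2.68 mg/L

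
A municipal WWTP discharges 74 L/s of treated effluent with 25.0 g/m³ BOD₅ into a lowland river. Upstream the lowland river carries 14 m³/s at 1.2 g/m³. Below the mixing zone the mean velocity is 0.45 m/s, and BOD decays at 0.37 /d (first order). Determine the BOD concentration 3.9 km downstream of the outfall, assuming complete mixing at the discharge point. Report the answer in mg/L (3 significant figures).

1.28 mg/L

74 L/s = 0.074 m³/s.
After complete mixing, C₀ = (0.074·25 + 14·1.2) / 14.07 = 1.325 mg/L.
Travel time t = 3900 m / 0.45 m/s = 8667 s = 0.1003 d.
C = 1.325·exp(−0.37·0.1003) = 1.325·0.9636 = 1.277 mg/L.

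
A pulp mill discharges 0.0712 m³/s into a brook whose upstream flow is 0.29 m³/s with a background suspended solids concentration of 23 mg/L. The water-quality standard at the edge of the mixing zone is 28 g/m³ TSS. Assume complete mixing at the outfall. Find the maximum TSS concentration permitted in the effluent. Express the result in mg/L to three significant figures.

48.4 mg/L

Mass balance: 28·0.3612 = 0.0712·Cₑ + 0.29·23.
Cₑ = (10.11 − 6.67) / 0.0712 = 48.37 mg/L.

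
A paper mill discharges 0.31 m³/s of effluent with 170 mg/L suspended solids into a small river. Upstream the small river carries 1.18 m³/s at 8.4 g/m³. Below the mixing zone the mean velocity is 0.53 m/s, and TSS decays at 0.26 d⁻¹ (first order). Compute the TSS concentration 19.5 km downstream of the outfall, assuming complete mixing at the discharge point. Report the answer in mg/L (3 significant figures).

37.6 mg/L

After complete mixing, C₀ = (0.31·170 + 1.18·8.4) / 1.49 = 42.02 mg/L.
Travel time t = 1.95e+04 m / 0.53 m/s = 3.679e+04 s = 0.4258 d.
C = 42.02·exp(−0.26·0.4258) = 42.02·0.8952 = 37.62 mg/L.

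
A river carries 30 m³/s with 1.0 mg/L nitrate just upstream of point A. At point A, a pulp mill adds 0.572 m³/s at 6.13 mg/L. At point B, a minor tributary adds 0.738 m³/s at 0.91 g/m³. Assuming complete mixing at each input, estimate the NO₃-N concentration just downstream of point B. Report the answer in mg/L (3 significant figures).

After input A: C = (30·1 + 0.572·6.13) / 30.57 = 1.096 mg/L.
After input B: C = (30.57·1.096 + 0.738·0.91) / 31.31 = 1.092 mg/L.

1.09 mg/L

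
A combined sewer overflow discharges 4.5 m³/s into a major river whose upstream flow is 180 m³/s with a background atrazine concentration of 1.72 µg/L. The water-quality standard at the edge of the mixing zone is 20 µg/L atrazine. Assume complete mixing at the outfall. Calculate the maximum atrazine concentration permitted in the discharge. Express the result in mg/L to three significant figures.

1.72 µg/L = 0.00172 mg/L.
20 µg/L = 0.02 mg/L.
Mass balance: 0.02·184.5 = 4.5·Cₑ + 180·0.00172.
Cₑ = (3.69 − 0.3096) / 4.5 = 0.7512 mg/L.

0.751 mg/L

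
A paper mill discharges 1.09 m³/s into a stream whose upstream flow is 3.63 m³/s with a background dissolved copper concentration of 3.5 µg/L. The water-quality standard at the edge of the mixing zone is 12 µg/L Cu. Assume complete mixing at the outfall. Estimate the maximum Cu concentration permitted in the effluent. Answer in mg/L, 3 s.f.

0.0403 mg/L

3.5 µg/L = 0.0035 mg/L.
12 µg/L = 0.012 mg/L.
Mass balance: 0.012·4.72 = 1.09·Cₑ + 3.63·0.0035.
Cₑ = (0.05664 − 0.0127) / 1.09 = 0.04031 mg/L.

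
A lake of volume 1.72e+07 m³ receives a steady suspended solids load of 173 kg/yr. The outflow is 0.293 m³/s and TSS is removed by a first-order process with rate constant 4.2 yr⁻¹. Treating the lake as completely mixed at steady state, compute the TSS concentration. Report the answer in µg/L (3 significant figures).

2.12 µg/L

Outflow Q = 0.293 m³/s × 3.156e+07 s/yr = 9.246e+06 m³/yr.
Steady-state CSTR mass balance: W = Q·C + k·V·C, so C = W/(Q + kV).
Q + kV = 9.246e+06 + 4.2·1.72e+07 = 8.149e+07 m³/yr.
C = 173/8.149e+07 = 2.123e-06 kg/m³ = 0.002123 mg/L = 2.123 µg/L.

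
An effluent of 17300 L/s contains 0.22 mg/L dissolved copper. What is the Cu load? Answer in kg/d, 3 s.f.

17300 L/s = 17.3 m³/s.
Mass flux = Q·C = 17.3 m³/s × 0.22 g/m³ = 3.806 g/s.
= 3.806 g/s × 86.4 = 328.8 kg/d.

329 kg/d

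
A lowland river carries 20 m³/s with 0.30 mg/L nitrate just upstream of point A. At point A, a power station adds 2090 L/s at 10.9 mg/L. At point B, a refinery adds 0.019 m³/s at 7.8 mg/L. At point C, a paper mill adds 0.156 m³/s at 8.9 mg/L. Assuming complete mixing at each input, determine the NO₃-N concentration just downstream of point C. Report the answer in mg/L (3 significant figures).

2090 L/s = 2.09 m³/s.
After input A: C = (20·0.3 + 2.09·10.9) / 22.09 = 1.303 mg/L.
After input B: C = (22.09·1.303 + 0.019·7.8) / 22.11 = 1.308 mg/L.
After input C: C = (22.11·1.308 + 0.156·8.9) / 22.26 = 1.362 mg/L.

1.36 mg/L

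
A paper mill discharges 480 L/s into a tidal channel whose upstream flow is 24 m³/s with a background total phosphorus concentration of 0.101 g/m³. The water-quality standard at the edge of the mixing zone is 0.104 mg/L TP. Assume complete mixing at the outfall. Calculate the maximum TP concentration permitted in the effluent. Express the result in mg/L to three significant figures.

480 L/s = 0.48 m³/s.
Mass balance: 0.104·24.48 = 0.48·Cₑ + 24·0.101.
Cₑ = (2.546 − 2.424) / 0.48 = 0.254 mg/L.

0.254 mg/L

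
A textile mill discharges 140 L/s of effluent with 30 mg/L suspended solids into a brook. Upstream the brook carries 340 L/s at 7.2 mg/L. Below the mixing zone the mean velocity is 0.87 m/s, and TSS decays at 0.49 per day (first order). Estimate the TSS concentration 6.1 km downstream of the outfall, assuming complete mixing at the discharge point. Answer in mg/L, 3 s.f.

13.3 mg/L

140 L/s = 0.14 m³/s.
340 L/s = 0.34 m³/s.
After complete mixing, C₀ = (0.14·30 + 0.34·7.2) / 0.48 = 13.85 mg/L.
Travel time t = 6100 m / 0.87 m/s = 7011 s = 0.08115 d.
C = 13.85·exp(−0.49·0.08115) = 13.85·0.961 = 13.31 mg/L.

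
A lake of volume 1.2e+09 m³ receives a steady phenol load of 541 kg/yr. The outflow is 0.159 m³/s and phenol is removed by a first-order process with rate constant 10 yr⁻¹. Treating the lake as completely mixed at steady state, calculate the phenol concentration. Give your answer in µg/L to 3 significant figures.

Outflow Q = 0.159 m³/s × 3.156e+07 s/yr = 5.018e+06 m³/yr.
Steady-state CSTR mass balance: W = Q·C + k·V·C, so C = W/(Q + kV).
Q + kV = 5.018e+06 + 10·1.2e+09 = 1.201e+10 m³/yr.
C = 541/1.201e+10 = 4.506e-08 kg/m³ = 4.506e-05 mg/L = 0.04506 µg/L.

0.0451 µg/L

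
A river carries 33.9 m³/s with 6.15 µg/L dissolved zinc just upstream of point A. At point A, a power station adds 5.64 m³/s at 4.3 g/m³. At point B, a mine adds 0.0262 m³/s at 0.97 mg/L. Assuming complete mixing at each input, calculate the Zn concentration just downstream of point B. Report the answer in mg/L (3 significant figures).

0.619 mg/L

6.15 µg/L = 0.00615 mg/L.
After input A: C = (33.9·0.00615 + 5.64·4.3) / 39.54 = 0.6186 mg/L.
After input B: C = (39.54·0.6186 + 0.0262·0.97) / 39.57 = 0.6189 mg/L.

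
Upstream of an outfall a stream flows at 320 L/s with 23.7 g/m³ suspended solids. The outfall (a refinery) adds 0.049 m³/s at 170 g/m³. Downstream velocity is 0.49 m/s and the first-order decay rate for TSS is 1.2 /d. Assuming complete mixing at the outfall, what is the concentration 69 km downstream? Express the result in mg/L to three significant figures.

6.10 mg/L

320 L/s = 0.32 m³/s.
After complete mixing, C₀ = (0.049·170 + 0.32·23.7) / 0.369 = 43.13 mg/L.
Travel time t = 6.9e+04 m / 0.49 m/s = 1.408e+05 s = 1.63 d.
C = 43.13·exp(−1.2·1.63) = 43.13·0.1415 = 6.101 mg/L.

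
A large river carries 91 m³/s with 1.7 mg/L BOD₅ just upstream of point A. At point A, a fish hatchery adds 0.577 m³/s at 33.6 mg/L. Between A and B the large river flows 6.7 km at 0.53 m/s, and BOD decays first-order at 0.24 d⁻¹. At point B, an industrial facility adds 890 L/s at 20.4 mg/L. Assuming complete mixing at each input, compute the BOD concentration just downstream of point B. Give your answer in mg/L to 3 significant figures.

2.01 mg/L

After input A: C = (91·1.7 + 0.577·33.6) / 91.58 = 1.901 mg/L.
Over the 6.7 km reach to input B (t = 1.264e+04 s = 0.1463 d), decay gives C = 1.901·exp(−0.24·0.1463) = 1.835 mg/L.
890 L/s = 0.89 m³/s.
After input B: C = (91.58·1.835 + 0.89·20.4) / 92.47 = 2.014 mg/L.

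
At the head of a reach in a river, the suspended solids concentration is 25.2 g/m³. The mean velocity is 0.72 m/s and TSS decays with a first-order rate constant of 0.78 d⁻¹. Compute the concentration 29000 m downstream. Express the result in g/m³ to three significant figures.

17.5 g/m³

Travel time t = 29000 m / 0.72 m/s = 2.9e+04/0.72 = 4.028e+04 s = 0.4662 d.
First-order decay: C = 25.2·exp(−0.78·0.4662) = 25.2·0.6952 = 17.52 g/m³.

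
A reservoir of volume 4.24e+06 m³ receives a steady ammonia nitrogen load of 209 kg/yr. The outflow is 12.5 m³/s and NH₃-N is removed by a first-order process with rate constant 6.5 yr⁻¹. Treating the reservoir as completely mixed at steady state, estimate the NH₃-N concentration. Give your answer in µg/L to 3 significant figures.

0.495 µg/L

Outflow Q = 12.5 m³/s × 3.156e+07 s/yr = 3.945e+08 m³/yr.
Steady-state CSTR mass balance: W = Q·C + k·V·C, so C = W/(Q + kV).
Q + kV = 3.945e+08 + 6.5·4.24e+06 = 4.22e+08 m³/yr.
C = 209/4.22e+08 = 4.952e-07 kg/m³ = 0.0004952 mg/L = 0.4952 µg/L.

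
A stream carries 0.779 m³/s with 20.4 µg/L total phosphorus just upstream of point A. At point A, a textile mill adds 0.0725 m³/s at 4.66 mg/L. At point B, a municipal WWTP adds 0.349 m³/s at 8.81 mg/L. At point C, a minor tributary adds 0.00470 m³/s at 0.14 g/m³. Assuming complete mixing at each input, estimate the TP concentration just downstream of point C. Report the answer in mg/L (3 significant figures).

20.4 µg/L = 0.0204 mg/L.
After input A: C = (0.779·0.0204 + 0.0725·4.66) / 0.8515 = 0.4154 mg/L.
After input B: C = (0.8515·0.4154 + 0.349·8.81) / 1.2 = 2.856 mg/L.
After input C: C = (1.2·2.856 + 0.0047·0.14) / 1.205 = 2.845 mg/L.

2.85 mg/L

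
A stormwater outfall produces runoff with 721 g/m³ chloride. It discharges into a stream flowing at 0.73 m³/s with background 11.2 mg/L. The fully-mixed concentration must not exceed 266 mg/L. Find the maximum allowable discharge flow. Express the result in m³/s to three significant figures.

0.409 m³/s

Mass balance at complete mixing: C_std·(Q_w + Q_r) = Q_w·C_e + Q_r·C_b.
Rearranging, Q_w = Q_r·(C_std − C_b)/(C_e − C_std) = 0.73·(266 − 11.2) / (721 − 266) = 0.4088 m³/s.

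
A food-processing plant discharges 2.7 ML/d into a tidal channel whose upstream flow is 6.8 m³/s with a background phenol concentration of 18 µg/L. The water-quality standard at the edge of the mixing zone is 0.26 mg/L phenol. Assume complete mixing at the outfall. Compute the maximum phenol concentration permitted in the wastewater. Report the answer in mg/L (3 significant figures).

52.9 mg/L

2.7 ML/d = 0.03125 m³/s.
18 µg/L = 0.018 mg/L.
Mass balance: 0.26·6.831 = 0.03125·Cₑ + 6.8·0.018.
Cₑ = (1.776 − 0.1224) / 0.03125 = 52.92 mg/L.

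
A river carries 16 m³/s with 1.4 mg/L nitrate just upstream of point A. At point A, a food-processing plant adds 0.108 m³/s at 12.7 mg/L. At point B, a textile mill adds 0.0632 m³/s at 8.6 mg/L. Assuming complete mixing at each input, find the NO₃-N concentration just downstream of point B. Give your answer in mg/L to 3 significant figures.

1.50 mg/L

After input A: C = (16·1.4 + 0.108·12.7) / 16.11 = 1.476 mg/L.
After input B: C = (16.11·1.476 + 0.0632·8.6) / 16.17 = 1.504 mg/L.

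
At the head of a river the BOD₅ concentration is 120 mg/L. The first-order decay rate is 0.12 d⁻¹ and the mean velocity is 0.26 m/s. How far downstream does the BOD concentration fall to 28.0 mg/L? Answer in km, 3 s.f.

From C = C₀·e^(−kt), t = ln(C₀/C)/k = ln(120/28.0)/0.12 = 1.455/0.12 = 12.13 d.
Distance = v·t = 0.26 m/s × 1.048e+06 s = 2.724e+05 m = 272.4 km.

272 km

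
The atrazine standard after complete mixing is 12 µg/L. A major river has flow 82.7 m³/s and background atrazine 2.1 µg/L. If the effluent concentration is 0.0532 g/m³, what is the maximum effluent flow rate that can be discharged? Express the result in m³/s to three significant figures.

2.1 µg/L = 0.0021 mg/L.
12 µg/L = 0.012 mg/L.
Mass balance at complete mixing: C_std·(Q_w + Q_r) = Q_w·C_e + Q_r·C_b.
Rearranging, Q_w = Q_r·(C_std − C_b)/(C_e − C_std) = 82.7·(0.012 − 0.0021) / (0.0532 − 0.012) = 19.87 m³/s.

19.9 m³/s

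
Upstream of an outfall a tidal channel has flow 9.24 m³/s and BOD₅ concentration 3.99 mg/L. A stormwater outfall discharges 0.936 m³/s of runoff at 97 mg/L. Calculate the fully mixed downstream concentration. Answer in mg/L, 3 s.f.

12.5 mg/L

By mass balance at complete mixing, C = (0.936·97 + 9.24·3.99) / (0.936 + 9.24) = 127.7/10.18 = 12.55 mg/L.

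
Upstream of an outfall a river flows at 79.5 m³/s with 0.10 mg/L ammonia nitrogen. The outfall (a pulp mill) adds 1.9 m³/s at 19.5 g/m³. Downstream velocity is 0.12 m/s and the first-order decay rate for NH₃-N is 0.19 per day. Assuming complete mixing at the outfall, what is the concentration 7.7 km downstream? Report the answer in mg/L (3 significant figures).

After complete mixing, C₀ = (1.9·19.5 + 79.5·0.1) / 81.4 = 0.5528 mg/L.
Travel time t = 7700 m / 0.12 m/s = 6.417e+04 s = 0.7427 d.
C = 0.5528·exp(−0.19·0.7427) = 0.5528·0.8684 = 0.4801 mg/L.

0.480 mg/L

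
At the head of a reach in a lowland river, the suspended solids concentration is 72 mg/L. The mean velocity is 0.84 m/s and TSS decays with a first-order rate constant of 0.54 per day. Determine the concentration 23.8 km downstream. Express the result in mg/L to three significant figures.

60.3 mg/L

Travel time t = 23.8 km / 0.84 m/s = 2.38e+04/0.84 = 2.833e+04 s = 0.3279 d.
First-order decay: C = 72·exp(−0.54·0.3279) = 72·0.8377 = 60.32 mg/L.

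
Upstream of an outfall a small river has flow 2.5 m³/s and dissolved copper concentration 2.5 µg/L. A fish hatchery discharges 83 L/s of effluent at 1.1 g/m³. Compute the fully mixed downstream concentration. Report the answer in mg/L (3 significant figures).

83 L/s = 0.083 m³/s.
2.5 µg/L = 0.0025 mg/L.
By mass balance at complete mixing, C = (0.083·1.1 + 2.5·0.0025) / (0.083 + 2.5) = 0.09755/2.583 = 0.03777 mg/L.

0.0378 mg/L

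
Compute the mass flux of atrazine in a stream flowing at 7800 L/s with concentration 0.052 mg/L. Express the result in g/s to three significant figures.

7800 L/s = 7.8 m³/s.
Mass flux = Q·C = 7.8 m³/s × 0.052 g/m³ = 0.4056 g/s.

0.406 g/s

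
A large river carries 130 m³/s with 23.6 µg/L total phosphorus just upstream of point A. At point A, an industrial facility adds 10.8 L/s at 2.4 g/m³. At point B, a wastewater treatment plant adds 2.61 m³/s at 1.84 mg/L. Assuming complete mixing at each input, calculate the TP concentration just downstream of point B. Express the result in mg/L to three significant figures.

0.0595 mg/L

23.6 µg/L = 0.0236 mg/L.
10.8 L/s = 0.0108 m³/s.
After input A: C = (130·0.0236 + 0.0108·2.4) / 130 = 0.0238 mg/L.
After input B: C = (130·0.0238 + 2.61·1.84) / 132.6 = 0.05954 mg/L.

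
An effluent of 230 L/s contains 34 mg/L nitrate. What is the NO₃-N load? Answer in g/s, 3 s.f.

7.82 g/s

230 L/s = 0.23 m³/s.
Mass flux = Q·C = 0.23 m³/s × 34 g/m³ = 7.82 g/s.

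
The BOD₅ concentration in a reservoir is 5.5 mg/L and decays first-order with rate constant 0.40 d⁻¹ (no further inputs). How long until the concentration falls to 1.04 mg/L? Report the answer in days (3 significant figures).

t = ln(C₀/C)/k = ln(5.5/1.04)/0.40 = 1.666/0.40 = 4.164 d.

4.16 d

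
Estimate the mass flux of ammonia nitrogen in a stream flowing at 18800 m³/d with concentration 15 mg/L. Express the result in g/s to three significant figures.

3.26 g/s

18800 m³/d = 0.2176 m³/s.
Mass flux = Q·C = 0.2176 m³/s × 15 g/m³ = 3.264 g/s.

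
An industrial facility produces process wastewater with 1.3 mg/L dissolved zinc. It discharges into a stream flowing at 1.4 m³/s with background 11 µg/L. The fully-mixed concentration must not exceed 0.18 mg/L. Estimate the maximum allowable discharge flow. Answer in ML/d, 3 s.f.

11 µg/L = 0.011 mg/L.
Mass balance at complete mixing: C_std·(Q_w + Q_r) = Q_w·C_e + Q_r·C_b.
Rearranging, Q_w = Q_r·(C_std − C_b)/(C_e − C_std) = 1.4·(0.18 − 0.011) / (1.3 − 0.18) = 0.2112 m³/s.
= 18.25 ML/d.

18.3 ML/d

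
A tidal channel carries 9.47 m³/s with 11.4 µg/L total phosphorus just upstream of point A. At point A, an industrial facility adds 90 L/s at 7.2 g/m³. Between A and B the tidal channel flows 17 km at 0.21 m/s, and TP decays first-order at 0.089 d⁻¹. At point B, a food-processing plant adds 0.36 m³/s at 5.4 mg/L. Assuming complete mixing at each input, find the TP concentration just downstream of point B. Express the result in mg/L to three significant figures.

11.4 µg/L = 0.0114 mg/L.
90 L/s = 0.09 m³/s.
After input A: C = (9.47·0.0114 + 0.09·7.2) / 9.56 = 0.07908 mg/L.
Over the 17 km reach to input B (t = 8.095e+04 s = 0.9369 d), decay gives C = 0.07908·exp(−0.089·0.9369) = 0.07275 mg/L.
After input B: C = (9.56·0.07275 + 0.36·5.4) / 9.92 = 0.2661 mg/L.

0.266 mg/L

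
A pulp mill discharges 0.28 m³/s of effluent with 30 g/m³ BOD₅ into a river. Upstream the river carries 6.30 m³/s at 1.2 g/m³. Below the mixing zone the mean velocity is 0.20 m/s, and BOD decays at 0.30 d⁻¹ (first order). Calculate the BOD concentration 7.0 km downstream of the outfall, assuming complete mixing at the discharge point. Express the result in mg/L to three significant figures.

2.15 mg/L

After complete mixing, C₀ = (0.28·30 + 6.3·1.2) / 6.58 = 2.426 mg/L.
Travel time t = 7000 m / 0.20 m/s = 3.5e+04 s = 0.4051 d.
C = 2.426·exp(−0.30·0.4051) = 2.426·0.8856 = 2.148 mg/L.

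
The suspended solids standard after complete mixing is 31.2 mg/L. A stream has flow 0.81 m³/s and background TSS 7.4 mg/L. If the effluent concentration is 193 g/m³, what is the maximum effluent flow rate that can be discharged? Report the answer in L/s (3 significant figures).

Mass balance at complete mixing: C_std·(Q_w + Q_r) = Q_w·C_e + Q_r·C_b.
Rearranging, Q_w = Q_r·(C_std − C_b)/(C_e − C_std) = 0.81·(31.2 − 7.4) / (193 − 31.2) = 0.1191 m³/s.
= 119.1 L/s.

119 L/s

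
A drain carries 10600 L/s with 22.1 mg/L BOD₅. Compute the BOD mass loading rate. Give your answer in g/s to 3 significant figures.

10600 L/s = 10.6 m³/s.
Mass flux = Q·C = 10.6 m³/s × 22.1 g/m³ = 234.3 g/s.

234 g/s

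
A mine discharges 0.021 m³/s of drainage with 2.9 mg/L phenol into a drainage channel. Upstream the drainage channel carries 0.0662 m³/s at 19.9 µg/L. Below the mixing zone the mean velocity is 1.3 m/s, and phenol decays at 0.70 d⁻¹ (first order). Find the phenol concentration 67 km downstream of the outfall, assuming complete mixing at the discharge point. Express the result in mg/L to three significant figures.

0.470 mg/L

19.9 µg/L = 0.0199 mg/L.
After complete mixing, C₀ = (0.021·2.9 + 0.0662·0.0199) / 0.0872 = 0.7135 mg/L.
Travel time t = 6.7e+04 m / 1.3 m/s = 5.154e+04 s = 0.5965 d.
C = 0.7135·exp(−0.70·0.5965) = 0.7135·0.6587 = 0.47 mg/L.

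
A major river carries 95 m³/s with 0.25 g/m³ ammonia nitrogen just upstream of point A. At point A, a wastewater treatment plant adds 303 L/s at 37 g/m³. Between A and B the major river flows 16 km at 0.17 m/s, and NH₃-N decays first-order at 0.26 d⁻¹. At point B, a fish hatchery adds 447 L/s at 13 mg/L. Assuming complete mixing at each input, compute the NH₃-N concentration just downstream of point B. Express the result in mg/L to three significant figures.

0.336 mg/L

303 L/s = 0.303 m³/s.
After input A: C = (95·0.25 + 0.303·37) / 95.3 = 0.3668 mg/L.
Over the 16 km reach to input B (t = 9.412e+04 s = 1.089 d), decay gives C = 0.3668·exp(−0.26·1.089) = 0.2764 mg/L.
447 L/s = 0.447 m³/s.
After input B: C = (95.3·0.2764 + 0.447·13) / 95.75 = 0.3358 mg/L.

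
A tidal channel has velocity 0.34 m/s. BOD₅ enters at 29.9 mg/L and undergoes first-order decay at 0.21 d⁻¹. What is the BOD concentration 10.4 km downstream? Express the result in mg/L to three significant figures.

Travel time t = 10.4 km / 0.34 m/s = 1.04e+04/0.34 = 3.059e+04 s = 0.354 d.
First-order decay: C = 29.9·exp(−0.21·0.354) = 29.9·0.9284 = 27.76 mg/L.

27.8 mg/L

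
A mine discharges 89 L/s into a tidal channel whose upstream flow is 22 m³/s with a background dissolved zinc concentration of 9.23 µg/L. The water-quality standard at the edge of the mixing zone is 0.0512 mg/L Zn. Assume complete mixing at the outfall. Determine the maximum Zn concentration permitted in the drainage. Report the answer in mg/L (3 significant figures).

10.4 mg/L

89 L/s = 0.089 m³/s.
9.23 µg/L = 0.00923 mg/L.
Mass balance: 0.0512·22.09 = 0.089·Cₑ + 22·0.00923.
Cₑ = (1.131 − 0.2031) / 0.089 = 10.43 mg/L.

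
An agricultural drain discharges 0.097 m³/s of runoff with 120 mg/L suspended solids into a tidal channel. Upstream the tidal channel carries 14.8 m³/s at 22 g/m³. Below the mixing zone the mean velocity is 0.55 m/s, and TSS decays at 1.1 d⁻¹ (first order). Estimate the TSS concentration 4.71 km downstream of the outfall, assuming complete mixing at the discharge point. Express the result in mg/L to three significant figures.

20.3 mg/L

After complete mixing, C₀ = (0.097·120 + 14.8·22) / 14.9 = 22.64 mg/L.
Travel time t = 4710 m / 0.55 m/s = 8564 s = 0.09912 d.
C = 22.64·exp(−1.1·0.09912) = 22.64·0.8967 = 20.3 mg/L.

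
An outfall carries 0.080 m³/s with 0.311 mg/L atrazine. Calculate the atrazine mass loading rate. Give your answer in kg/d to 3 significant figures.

Mass flux = Q·C = 0.08 m³/s × 0.311 g/m³ = 0.02488 g/s.
= 0.02488 g/s × 86.4 = 2.15 kg/d.

2.15 kg/d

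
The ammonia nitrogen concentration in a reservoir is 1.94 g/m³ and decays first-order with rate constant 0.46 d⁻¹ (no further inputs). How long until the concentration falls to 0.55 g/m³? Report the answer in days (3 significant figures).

t = ln(C₀/C)/k = ln(1.94/0.55)/0.46 = 1.261/0.46 = 2.74 d.

2.74 d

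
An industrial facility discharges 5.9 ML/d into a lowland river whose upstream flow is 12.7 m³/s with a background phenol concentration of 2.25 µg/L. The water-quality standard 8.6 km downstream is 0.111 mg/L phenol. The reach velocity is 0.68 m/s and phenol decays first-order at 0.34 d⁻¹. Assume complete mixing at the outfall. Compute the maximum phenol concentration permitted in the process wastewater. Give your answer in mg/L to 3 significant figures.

5.9 ML/d = 0.06829 m³/s.
2.25 µg/L = 0.00225 mg/L.
Travel time to the compliance point: t = 8600/0.68 = 1.265e+04 s = 0.1464 d; decay factor exp(−0.34·0.1464) = 0.9514.
So the concentration just after mixing may be at most 0.111/0.9514 = 0.1167 mg/L.
Mass balance: 0.1167·12.77 = 0.06829·Cₑ + 12.7·0.00225.
Cₑ = (1.49 − 0.02858) / 0.06829 = 21.4 mg/L.

21.4 mg/L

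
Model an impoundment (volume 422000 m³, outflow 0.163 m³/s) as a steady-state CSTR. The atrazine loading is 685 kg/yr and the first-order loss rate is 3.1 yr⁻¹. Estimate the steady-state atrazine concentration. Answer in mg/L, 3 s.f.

0.106 mg/L

Outflow Q = 0.163 m³/s × 3.156e+07 s/yr = 5.144e+06 m³/yr.
Steady-state CSTR mass balance: W = Q·C + k·V·C, so C = W/(Q + kV).
Q + kV = 5.144e+06 + 3.1·422000 = 6.452e+06 m³/yr.
C = 685/6.452e+06 = 0.0001062 kg/m³ = 0.1062 mg/L.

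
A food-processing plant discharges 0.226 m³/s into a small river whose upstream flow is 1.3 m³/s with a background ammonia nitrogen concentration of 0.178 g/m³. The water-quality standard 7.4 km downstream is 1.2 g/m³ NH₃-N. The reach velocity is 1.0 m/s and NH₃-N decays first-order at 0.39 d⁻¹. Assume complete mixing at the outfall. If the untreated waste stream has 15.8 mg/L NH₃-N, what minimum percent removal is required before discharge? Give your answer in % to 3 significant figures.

53.5 %

Travel time to the compliance point: t = 7400/1.0 = 7400 s = 0.08565 d; decay factor exp(−0.39·0.08565) = 0.9671.
So the concentration just after mixing may be at most 1.2/0.9671 = 1.241 mg/L.
Mass balance: 1.241·1.526 = 0.226·Cₑ + 1.3·0.178.
Cₑ = (1.893 − 0.2314) / 0.226 = 7.354 mg/L.
Required removal = 1 − 7.354/15.8 = 53.46 %.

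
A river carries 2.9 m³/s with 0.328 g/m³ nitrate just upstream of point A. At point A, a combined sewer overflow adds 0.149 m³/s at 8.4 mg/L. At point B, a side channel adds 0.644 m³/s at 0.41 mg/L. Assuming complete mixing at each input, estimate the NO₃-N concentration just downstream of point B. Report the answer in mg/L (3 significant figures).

After input A: C = (2.9·0.328 + 0.149·8.4) / 3.049 = 0.7225 mg/L.
After input B: C = (3.049·0.7225 + 0.644·0.41) / 3.693 = 0.668 mg/L.

0.668 mg/L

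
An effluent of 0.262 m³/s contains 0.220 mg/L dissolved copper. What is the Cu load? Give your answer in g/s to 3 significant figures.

Mass flux = Q·C = 0.262 m³/s × 0.22 g/m³ = 0.05764 g/s.

0.0576 g/s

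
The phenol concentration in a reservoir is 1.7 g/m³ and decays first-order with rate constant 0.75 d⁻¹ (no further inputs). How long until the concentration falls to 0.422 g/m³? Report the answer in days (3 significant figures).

t = ln(C₀/C)/k = ln(1.7/0.422)/0.75 = 1.393/0.75 = 1.858 d.

1.86 d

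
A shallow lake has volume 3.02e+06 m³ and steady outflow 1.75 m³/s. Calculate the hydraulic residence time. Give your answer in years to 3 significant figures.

0.0547 yr

Q = 1.75 m³/s × 3.156e+07 s/yr = 5.523e+07 m³/yr.
Hydraulic residence time τ = V/Q = 3.02e+06/5.523e+07 = 0.05468 yr.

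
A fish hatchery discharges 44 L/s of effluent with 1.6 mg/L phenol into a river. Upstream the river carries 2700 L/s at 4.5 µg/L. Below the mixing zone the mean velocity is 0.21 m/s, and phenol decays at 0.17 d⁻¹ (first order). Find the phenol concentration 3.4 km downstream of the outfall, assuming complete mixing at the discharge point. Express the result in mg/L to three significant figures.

44 L/s = 0.044 m³/s.
2700 L/s = 2.7 m³/s.
4.5 µg/L = 0.0045 mg/L.
After complete mixing, C₀ = (0.044·1.6 + 2.7·0.0045) / 2.744 = 0.03008 mg/L.
Travel time t = 3400 m / 0.21 m/s = 1.619e+04 s = 0.1874 d.
C = 0.03008·exp(−0.17·0.1874) = 0.03008·0.9686 = 0.02914 mg/L.

0.0291 mg/L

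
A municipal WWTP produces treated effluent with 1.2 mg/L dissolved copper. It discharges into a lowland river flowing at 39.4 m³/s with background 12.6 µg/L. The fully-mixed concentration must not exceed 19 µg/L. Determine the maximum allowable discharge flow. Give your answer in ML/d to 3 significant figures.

12.6 µg/L = 0.0126 mg/L.
19 µg/L = 0.019 mg/L.
Mass balance at complete mixing: C_std·(Q_w + Q_r) = Q_w·C_e + Q_r·C_b.
Rearranging, Q_w = Q_r·(C_std − C_b)/(C_e − C_std) = 39.4·(0.019 − 0.0126) / (1.2 − 0.019) = 0.2135 m³/s.
= 18.45 ML/d.

18.4 ML/d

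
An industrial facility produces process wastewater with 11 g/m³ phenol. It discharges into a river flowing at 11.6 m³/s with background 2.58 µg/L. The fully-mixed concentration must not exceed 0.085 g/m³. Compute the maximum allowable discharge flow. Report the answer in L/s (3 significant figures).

87.6 L/s

2.58 µg/L = 0.00258 mg/L.
Mass balance at complete mixing: C_std·(Q_w + Q_r) = Q_w·C_e + Q_r·C_b.
Rearranging, Q_w = Q_r·(C_std − C_b)/(C_e − C_std) = 11.6·(0.085 − 0.00258) / (11 − 0.085) = 0.08759 m³/s.
= 87.59 L/s.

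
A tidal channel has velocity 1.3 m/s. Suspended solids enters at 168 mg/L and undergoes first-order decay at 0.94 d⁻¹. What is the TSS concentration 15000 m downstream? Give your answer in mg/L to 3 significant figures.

148 mg/L

Travel time t = 15000 m / 1.3 m/s = 1.5e+04/1.3 = 1.154e+04 s = 0.1335 d.
First-order decay: C = 168·exp(−0.94·0.1335) = 168·0.882 = 148.2 mg/L.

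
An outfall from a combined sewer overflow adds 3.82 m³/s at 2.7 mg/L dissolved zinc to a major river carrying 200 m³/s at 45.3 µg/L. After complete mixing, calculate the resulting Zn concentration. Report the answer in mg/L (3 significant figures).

0.0951 mg/L

45.3 µg/L = 0.0453 mg/L.
Flow-weighted mixing gives C = (3.82·2.7 + 200·0.0453) / (3.82 + 200) = 19.37/203.8 = 0.09505 mg/L.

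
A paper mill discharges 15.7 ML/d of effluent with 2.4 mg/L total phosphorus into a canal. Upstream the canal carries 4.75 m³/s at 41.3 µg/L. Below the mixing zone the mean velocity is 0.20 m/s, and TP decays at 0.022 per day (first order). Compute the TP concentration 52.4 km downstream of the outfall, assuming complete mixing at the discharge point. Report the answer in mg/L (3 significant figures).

0.120 mg/L

15.7 ML/d = 0.1817 m³/s.
41.3 µg/L = 0.0413 mg/L.
After complete mixing, C₀ = (0.1817·2.4 + 4.75·0.0413) / 4.932 = 0.1282 mg/L.
Travel time t = 5.24e+04 m / 0.20 m/s = 2.62e+05 s = 3.032 d.
C = 0.1282·exp(−0.022·3.032) = 0.1282·0.9355 = 0.1199 mg/L.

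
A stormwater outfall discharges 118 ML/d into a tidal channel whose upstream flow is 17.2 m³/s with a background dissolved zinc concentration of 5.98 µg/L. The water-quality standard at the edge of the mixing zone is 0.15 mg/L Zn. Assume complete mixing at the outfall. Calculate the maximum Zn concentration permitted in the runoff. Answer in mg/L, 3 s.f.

118 ML/d = 1.366 m³/s.
5.98 µg/L = 0.00598 mg/L.
Mass balance: 0.15·18.57 = 1.366·Cₑ + 17.2·0.00598.
Cₑ = (2.785 − 0.1029) / 1.366 = 1.964 mg/L.

1.96 mg/L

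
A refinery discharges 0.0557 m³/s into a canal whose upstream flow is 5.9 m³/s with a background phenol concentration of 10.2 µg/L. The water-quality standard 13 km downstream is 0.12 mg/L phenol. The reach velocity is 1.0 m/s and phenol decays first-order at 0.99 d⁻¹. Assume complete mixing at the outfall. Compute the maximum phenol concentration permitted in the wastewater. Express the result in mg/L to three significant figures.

13.8 mg/L

10.2 µg/L = 0.0102 mg/L.
Travel time to the compliance point: t = 1.3e+04/1.0 = 1.3e+04 s = 0.1505 d; decay factor exp(−0.99·0.1505) = 0.8616.
So the concentration just after mixing may be at most 0.12/0.8616 = 0.1393 mg/L.
Mass balance: 0.1393·5.956 = 0.0557·Cₑ + 5.9·0.0102.
Cₑ = (0.8295 − 0.06018) / 0.0557 = 13.81 mg/L.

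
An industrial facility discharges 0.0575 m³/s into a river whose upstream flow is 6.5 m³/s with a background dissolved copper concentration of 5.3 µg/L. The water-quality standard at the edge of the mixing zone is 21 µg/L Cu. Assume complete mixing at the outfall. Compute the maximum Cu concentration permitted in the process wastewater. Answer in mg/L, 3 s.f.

1.80 mg/L

5.3 µg/L = 0.0053 mg/L.
21 µg/L = 0.021 mg/L.
Mass balance: 0.021·6.558 = 0.0575·Cₑ + 6.5·0.0053.
Cₑ = (0.1377 − 0.03445) / 0.0575 = 1.796 mg/L.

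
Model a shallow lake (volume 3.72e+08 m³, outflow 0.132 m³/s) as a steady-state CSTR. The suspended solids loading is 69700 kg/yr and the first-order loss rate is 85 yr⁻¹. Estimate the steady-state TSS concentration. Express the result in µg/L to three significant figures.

2.20 µg/L

Outflow Q = 0.132 m³/s × 3.156e+07 s/yr = 4.166e+06 m³/yr.
Steady-state CSTR mass balance: W = Q·C + k·V·C, so C = W/(Q + kV).
Q + kV = 4.166e+06 + 85·3.72e+08 = 3.162e+10 m³/yr.
C = 69700/3.162e+10 = 2.204e-06 kg/m³ = 0.002204 mg/L = 2.204 µg/L.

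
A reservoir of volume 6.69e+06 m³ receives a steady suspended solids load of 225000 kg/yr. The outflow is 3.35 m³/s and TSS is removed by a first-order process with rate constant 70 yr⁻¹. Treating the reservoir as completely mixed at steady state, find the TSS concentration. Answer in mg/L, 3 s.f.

Outflow Q = 3.35 m³/s × 3.156e+07 s/yr = 1.057e+08 m³/yr.
Steady-state CSTR mass balance: W = Q·C + k·V·C, so C = W/(Q + kV).
Q + kV = 1.057e+08 + 70·6.69e+06 = 5.74e+08 m³/yr.
C = 225000/5.74e+08 = 0.000392 kg/m³ = 0.392 mg/L.

0.392 mg/L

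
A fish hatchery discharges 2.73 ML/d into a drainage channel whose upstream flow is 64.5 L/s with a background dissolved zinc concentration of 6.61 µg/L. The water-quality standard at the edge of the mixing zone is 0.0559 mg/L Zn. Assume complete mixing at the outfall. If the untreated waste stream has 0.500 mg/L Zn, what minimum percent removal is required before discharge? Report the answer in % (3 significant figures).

68.7 %

2.73 ML/d = 0.0316 m³/s.
64.5 L/s = 0.0645 m³/s.
6.61 µg/L = 0.00661 mg/L.
Mass balance: 0.0559·0.0961 = 0.0316·Cₑ + 0.0645·0.00661.
Cₑ = (0.005372 − 0.0004263) / 0.0316 = 0.1565 mg/L.
Required removal = 1 − 0.1565/0.500 = 68.7 %.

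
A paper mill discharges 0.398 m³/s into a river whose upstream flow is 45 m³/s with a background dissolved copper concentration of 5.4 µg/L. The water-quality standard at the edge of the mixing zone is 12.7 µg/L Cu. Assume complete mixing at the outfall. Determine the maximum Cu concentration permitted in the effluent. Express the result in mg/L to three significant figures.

0.838 mg/L

5.4 µg/L = 0.0054 mg/L.
12.7 µg/L = 0.0127 mg/L.
Mass balance: 0.0127·45.4 = 0.398·Cₑ + 45·0.0054.
Cₑ = (0.5766 − 0.243) / 0.398 = 0.8381 mg/L.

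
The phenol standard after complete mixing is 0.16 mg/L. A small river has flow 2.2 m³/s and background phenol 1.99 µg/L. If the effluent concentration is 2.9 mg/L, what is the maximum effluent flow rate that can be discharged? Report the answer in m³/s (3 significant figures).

1.99 µg/L = 0.00199 mg/L.
Mass balance at complete mixing: C_std·(Q_w + Q_r) = Q_w·C_e + Q_r·C_b.
Rearranging, Q_w = Q_r·(C_std − C_b)/(C_e − C_std) = 2.2·(0.16 − 0.00199) / (2.9 − 0.16) = 0.1269 m³/s.

0.127 m³/s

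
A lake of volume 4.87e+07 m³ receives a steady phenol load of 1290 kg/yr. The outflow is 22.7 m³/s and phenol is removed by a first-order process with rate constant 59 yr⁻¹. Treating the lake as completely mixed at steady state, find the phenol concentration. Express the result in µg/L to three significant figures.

Outflow Q = 22.7 m³/s × 3.156e+07 s/yr = 7.164e+08 m³/yr.
Steady-state CSTR mass balance: W = Q·C + k·V·C, so C = W/(Q + kV).
Q + kV = 7.164e+08 + 59·4.87e+07 = 3.59e+09 m³/yr.
C = 1290/3.59e+09 = 3.594e-07 kg/m³ = 0.0003594 mg/L = 0.3594 µg/L.

0.359 µg/L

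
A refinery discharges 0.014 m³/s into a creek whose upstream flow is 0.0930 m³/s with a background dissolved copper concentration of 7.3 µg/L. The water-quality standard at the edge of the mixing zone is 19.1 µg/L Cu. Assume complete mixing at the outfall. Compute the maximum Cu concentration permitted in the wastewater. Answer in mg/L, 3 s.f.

0.0975 mg/L

7.3 µg/L = 0.0073 mg/L.
19.1 µg/L = 0.0191 mg/L.
Mass balance: 0.0191·0.107 = 0.014·Cₑ + 0.093·0.0073.
Cₑ = (0.002044 − 0.0006789) / 0.014 = 0.09749 mg/L.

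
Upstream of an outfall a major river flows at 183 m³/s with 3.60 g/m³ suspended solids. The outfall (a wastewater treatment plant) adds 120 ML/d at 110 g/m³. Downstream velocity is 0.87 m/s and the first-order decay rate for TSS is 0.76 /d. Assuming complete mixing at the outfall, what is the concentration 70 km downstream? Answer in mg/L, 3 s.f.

2.17 mg/L

120 ML/d = 1.389 m³/s.
After complete mixing, C₀ = (1.389·110 + 183·3.6) / 184.4 = 4.401 mg/L.
Travel time t = 7e+04 m / 0.87 m/s = 8.046e+04 s = 0.9312 d.
C = 4.401·exp(−0.76·0.9312) = 4.401·0.4928 = 2.169 mg/L.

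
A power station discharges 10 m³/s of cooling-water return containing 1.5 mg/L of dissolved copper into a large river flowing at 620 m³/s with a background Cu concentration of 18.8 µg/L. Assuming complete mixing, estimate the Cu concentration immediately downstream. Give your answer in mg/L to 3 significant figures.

18.8 µg/L = 0.0188 mg/L.
By mass balance at complete mixing, C = (10·1.5 + 620·0.0188) / (10 + 620) = 26.66/630 = 0.04231 mg/L.

0.0423 mg/L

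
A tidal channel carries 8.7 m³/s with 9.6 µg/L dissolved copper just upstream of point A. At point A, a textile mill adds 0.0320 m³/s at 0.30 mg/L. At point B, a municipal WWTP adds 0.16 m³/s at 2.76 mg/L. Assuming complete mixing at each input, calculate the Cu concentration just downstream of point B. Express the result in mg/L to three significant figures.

0.0601 mg/L

9.6 µg/L = 0.0096 mg/L.
After input A: C = (8.7·0.0096 + 0.032·0.3) / 8.732 = 0.01066 mg/L.
After input B: C = (8.732·0.01066 + 0.16·2.76) / 8.892 = 0.06013 mg/L.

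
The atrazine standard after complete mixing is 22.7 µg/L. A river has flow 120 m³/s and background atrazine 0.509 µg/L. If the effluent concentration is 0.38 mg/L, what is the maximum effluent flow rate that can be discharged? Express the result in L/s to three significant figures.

7450 L/s

0.509 µg/L = 0.000509 mg/L.
22.7 µg/L = 0.0227 mg/L.
Mass balance at complete mixing: C_std·(Q_w + Q_r) = Q_w·C_e + Q_r·C_b.
Rearranging, Q_w = Q_r·(C_std − C_b)/(C_e − C_std) = 120·(0.0227 − 0.000509) / (0.38 − 0.0227) = 7.453 m³/s.
= 7453 L/s.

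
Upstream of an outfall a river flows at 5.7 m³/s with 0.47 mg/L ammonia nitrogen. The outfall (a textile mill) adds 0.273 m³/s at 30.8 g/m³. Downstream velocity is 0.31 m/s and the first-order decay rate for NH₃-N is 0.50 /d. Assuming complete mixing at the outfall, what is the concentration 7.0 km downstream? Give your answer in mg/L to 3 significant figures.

After complete mixing, C₀ = (0.273·30.8 + 5.7·0.47) / 5.973 = 1.856 mg/L.
Travel time t = 7000 m / 0.31 m/s = 2.258e+04 s = 0.2614 d.
C = 1.856·exp(−0.50·0.2614) = 1.856·0.8775 = 1.629 mg/L.

1.63 mg/L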